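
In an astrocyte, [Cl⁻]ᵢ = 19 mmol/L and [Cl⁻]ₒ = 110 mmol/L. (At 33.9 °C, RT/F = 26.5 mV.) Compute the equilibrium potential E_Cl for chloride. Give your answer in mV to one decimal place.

E = (26.5/z) · ln([Cl⁻]_out/[Cl⁻]_in) with z = -1.
For an anion, dividing by z = -1 reverses the sign.
= (26.5/-1) · ln(110/19) = -26.50 · ln(5.789)
= -26.50 · (1.7560) = -46.54 mV

-46.5 mV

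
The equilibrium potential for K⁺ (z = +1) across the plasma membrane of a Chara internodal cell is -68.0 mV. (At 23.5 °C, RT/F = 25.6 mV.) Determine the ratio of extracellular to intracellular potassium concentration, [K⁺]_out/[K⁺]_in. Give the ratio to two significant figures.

0.070

ln([out]/[in]) = E·z/(25.6) = -68.0 × 1 / 25.6 = -2.6562
[out]/[in] = e^(-2.6562) = 0.07021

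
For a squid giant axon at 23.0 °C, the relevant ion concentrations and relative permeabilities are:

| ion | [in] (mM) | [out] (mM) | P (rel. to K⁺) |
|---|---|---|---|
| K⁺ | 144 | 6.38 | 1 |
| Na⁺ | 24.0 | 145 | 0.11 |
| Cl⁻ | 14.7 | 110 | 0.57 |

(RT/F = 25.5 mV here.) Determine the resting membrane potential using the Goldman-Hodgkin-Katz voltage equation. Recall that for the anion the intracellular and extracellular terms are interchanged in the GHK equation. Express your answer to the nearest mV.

Vm = 25.5 · ln[(Σ P·[cation]ₒ + Σ P·[anion]ᵢ) / (Σ P·[cation]ᵢ + Σ P·[anion]ₒ)]
Numerator = 1×6.38 + 0.11×145 + 0.57×14.7 = 30.71
Denominator = 1×144 + 0.11×24.0 + 0.57×110 = 209.3
Vm = 25.5 · ln(0.14669) = 25.5 × (-1.9194) = -48.94 mV

-49 mV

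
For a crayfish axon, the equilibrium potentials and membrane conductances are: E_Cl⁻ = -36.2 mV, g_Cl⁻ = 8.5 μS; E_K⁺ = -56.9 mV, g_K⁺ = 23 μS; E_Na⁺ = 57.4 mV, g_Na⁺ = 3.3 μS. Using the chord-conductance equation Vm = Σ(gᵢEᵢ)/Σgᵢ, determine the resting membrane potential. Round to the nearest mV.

Σ gᵢEᵢ = 8.5·(-36.2) + 23·(-56.9) + 3.3·(57.4) = -1426.98
Σ gᵢ = 8.5 + 23 + 3.3 = 34.8
Vm = -1426.98 / 34.8 = -41.01 mV

-41 mV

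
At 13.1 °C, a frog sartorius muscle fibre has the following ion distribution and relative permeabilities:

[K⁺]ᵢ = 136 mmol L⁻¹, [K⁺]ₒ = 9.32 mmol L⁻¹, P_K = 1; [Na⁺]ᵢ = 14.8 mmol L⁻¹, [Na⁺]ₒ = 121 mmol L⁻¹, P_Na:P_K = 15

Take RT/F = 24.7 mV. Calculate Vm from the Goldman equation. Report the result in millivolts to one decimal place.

Vm = 24.7 · ln[(Σ P·[cation]ₒ + Σ P·[anion]ᵢ) / (Σ P·[cation]ᵢ + Σ P·[anion]ₒ)]
Numerator = 1×9.32 + 15×121 = 1824
Denominator = 1×136 + 15×14.8 = 358
Vm = 24.7 · ln(5.0959) = 24.7 × (1.6284) = 40.22 mV

40.2 mV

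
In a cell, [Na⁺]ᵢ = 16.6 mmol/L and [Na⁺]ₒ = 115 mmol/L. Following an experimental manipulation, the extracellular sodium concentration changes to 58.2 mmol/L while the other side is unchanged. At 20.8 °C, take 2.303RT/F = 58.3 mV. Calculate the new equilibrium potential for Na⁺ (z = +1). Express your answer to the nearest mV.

32 mV

After the shift: [Na⁺]_out = 58.2, [Na⁺]_in = 16.6 mmol/L.
E_new = (58.3/1)·log₁₀(58.2/16.6) = 58.30 · (0.5448) = 31.76 mV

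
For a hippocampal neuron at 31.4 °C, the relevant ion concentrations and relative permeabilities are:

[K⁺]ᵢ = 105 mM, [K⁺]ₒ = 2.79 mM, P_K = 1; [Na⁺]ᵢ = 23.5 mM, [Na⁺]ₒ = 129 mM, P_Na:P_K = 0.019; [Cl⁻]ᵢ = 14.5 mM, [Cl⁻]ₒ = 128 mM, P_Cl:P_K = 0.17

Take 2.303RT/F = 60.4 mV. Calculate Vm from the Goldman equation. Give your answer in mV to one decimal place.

-73.5 mV

Vm = 60.4 · log₁₀[(Σ P·[cation]ₒ + Σ P·[anion]ᵢ) / (Σ P·[cation]ᵢ + Σ P·[anion]ₒ)]
Numerator = 1×2.79 + 0.019×129 + 0.17×14.5 = 7.706
Denominator = 1×105 + 0.019×23.5 + 0.17×128 = 127.2
Vm = 60.4 · log₁₀(0.060579) = 60.4 × (-1.2177) = -73.55 mV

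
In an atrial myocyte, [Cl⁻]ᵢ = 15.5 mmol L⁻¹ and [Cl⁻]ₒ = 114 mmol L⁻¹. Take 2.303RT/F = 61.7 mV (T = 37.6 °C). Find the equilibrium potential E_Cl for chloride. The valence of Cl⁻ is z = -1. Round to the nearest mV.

E = (61.7/z) · log₁₀([Cl⁻]_out/[Cl⁻]_in) with z = -1.
For an anion, dividing by z = -1 reverses the sign.
= (61.7/-1) · log₁₀(114/15.5) = -61.70 · log₁₀(7.355)
= -61.70 · (0.8666) = -53.47 mV

-53 mV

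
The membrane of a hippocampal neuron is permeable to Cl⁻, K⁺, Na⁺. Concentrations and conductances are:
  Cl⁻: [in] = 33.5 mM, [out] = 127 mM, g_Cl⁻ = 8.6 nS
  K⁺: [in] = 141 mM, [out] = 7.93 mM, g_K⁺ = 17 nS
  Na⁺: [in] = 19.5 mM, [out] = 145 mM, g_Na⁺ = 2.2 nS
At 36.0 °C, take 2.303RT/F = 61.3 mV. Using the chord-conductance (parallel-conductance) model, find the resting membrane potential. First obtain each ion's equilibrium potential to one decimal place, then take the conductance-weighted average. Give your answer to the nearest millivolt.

-54 mV

E_Cl⁻ = (61.3/-1)·log₁₀(127/33.5) = -35.5 mV
E_K⁺ = (61.3/1)·log₁₀(7.93/141) = -76.6 mV
E_Na⁺ = (61.3/1)·log₁₀(145/19.5) = 53.4 mV
Vm = (Σ gᵢEᵢ)/(Σ gᵢ) = (8.6·-35.5 + 17·-76.6 + 2.2·53.4) / (8.6 + 17 + 2.2)
= -1490.02 / 27.8 = -53.60 mV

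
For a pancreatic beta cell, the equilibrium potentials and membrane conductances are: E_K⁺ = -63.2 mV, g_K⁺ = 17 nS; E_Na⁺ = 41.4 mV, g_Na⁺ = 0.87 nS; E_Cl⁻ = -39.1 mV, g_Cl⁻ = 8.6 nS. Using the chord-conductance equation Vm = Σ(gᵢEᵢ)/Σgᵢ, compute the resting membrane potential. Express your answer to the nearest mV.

-52 mV

Σ gᵢEᵢ = 17·(-63.2) + 0.87·(41.4) + 8.6·(-39.1) = -1374.64
Σ gᵢ = 17 + 0.87 + 8.6 = 26.47
Vm = -1374.64 / 26.47 = -51.93 mV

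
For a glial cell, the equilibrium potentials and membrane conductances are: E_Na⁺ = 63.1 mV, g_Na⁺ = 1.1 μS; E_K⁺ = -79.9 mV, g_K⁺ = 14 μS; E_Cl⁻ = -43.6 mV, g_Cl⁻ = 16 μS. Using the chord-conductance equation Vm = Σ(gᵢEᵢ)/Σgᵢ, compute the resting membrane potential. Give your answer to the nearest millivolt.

-56 mV

Σ gᵢEᵢ = 1.1·(63.1) + 14·(-79.9) + 16·(-43.6) = -1746.79
Σ gᵢ = 1.1 + 14 + 16 = 31.1
Vm = -1746.79 / 31.1 = -56.17 mV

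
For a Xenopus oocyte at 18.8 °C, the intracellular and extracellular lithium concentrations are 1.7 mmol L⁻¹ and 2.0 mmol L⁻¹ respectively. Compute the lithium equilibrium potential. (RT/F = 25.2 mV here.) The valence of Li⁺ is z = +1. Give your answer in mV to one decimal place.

E = (25.2/z) · ln([Li⁺]_out/[Li⁺]_in) with z = +1.
= (25.2/1) · ln(2.0/1.7) = 25.20 · ln(1.176)
= 25.20 · (0.1625) = 4.10 mV

4.1 mV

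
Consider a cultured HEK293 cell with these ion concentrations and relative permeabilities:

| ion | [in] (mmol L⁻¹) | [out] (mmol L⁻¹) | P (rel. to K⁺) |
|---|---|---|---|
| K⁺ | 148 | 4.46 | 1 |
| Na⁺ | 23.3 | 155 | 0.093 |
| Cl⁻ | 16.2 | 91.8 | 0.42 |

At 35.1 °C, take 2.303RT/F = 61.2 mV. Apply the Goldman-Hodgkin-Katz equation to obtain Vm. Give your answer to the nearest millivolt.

-53 mV

Vm = 61.2 · log₁₀[(Σ P·[cation]ₒ + Σ P·[anion]ᵢ) / (Σ P·[cation]ᵢ + Σ P·[anion]ₒ)]
Numerator = 1×4.46 + 0.093×155 + 0.42×16.2 = 25.68
Denominator = 1×148 + 0.093×23.3 + 0.42×91.8 = 188.7
Vm = 61.2 · log₁₀(0.13607) = 61.2 × (-0.8662) = -53.01 mV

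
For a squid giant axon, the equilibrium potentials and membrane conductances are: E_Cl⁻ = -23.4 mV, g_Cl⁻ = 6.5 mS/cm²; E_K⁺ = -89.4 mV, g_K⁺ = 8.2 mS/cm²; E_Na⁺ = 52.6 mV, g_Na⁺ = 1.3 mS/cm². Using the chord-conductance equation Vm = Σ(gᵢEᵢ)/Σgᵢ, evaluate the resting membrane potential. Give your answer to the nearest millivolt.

Σ gᵢEᵢ = 6.5·(-23.4) + 8.2·(-89.4) + 1.3·(52.6) = -816.80
Σ gᵢ = 6.5 + 8.2 + 1.3 = 16
Vm = -816.80 / 16 = -51.05 mV

-51 mV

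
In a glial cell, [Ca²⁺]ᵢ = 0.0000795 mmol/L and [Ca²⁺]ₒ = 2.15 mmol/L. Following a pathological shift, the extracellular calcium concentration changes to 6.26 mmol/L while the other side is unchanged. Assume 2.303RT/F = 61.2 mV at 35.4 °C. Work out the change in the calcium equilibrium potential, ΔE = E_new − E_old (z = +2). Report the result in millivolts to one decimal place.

14.2 mV

E_old = (61.2/2)·log₁₀(2.15/0.0000795) = 135.62 mV
E_new = (61.2/2)·log₁₀(6.26/0.0000795) = 149.82 mV
ΔE = 149.82 − (135.62) = 14.20 mV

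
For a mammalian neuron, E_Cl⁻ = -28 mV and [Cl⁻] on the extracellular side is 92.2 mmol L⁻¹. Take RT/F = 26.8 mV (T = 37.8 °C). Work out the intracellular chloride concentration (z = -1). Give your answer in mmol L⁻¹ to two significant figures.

32 mmol L⁻¹

Nernst: E = (26.8/-1) · ln([out]/[in]), so ln([out]/[in]) = -28.0 × -1 / 26.8 = 1.0448.
[out]/[in] = e^(1.0448) = 2.843.
[in] = 92.2 / 2.843 = 32.43 mmol L⁻¹.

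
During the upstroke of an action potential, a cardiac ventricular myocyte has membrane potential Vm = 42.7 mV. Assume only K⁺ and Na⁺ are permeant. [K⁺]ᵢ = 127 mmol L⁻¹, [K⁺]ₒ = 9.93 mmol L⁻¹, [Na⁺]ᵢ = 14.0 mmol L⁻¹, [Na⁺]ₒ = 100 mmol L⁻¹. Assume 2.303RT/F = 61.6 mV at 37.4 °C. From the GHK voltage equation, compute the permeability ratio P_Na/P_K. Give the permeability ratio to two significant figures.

Let α = P_Na/P_K. GHK: Vm = 61.6·log₁₀[(Kₒ + α·Naₒ)/(Kᵢ + α·Naᵢ)].
10^(Vm/61.6) = 10^(42.7/61.6) = 4.9338
So 4.9338·(Kᵢ + α·Naᵢ) = Kₒ + α·Naₒ → α = (4.9338·127.0 − 9.93) / (100.0 − 4.9338·14.0)
α = (626.6 − 9.93) / (100.0 − 69.07) = 616.7/30.93 = 19.94

20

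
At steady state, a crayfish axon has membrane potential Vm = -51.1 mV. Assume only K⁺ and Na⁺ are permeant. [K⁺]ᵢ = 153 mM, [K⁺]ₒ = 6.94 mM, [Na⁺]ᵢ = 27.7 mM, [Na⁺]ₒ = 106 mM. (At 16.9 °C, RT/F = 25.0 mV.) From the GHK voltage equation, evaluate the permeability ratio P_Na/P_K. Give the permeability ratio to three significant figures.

0.126

Let α = P_Na/P_K. GHK: Vm = 25.0·ln[(Kₒ + α·Naₒ)/(Kᵢ + α·Naᵢ)].
e^(Vm/25.0) = e^(-51.1/25.0) = 0.12951
So 0.12951·(Kᵢ + α·Naᵢ) = Kₒ + α·Naₒ → α = (0.12951·153.0 − 6.94) / (106.0 − 0.12951·27.7)
α = (19.81 − 6.94) / (106.0 − 3.587) = 12.87/102.4 = 0.1257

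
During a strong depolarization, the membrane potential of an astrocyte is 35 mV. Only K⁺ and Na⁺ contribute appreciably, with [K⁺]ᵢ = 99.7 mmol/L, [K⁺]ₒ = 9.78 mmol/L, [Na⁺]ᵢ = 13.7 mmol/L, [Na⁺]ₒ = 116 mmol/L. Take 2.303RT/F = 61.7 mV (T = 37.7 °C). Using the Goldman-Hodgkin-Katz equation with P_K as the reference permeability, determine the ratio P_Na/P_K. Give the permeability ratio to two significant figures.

Let α = P_Na/P_K. GHK: Vm = 61.7·log₁₀[(Kₒ + α·Naₒ)/(Kᵢ + α·Naᵢ)].
10^(Vm/61.7) = 10^(35.0/61.7) = 3.692
So 3.692·(Kᵢ + α·Naᵢ) = Kₒ + α·Naₒ → α = (3.692·99.7 − 9.78) / (116.0 − 3.692·13.7)
α = (368.1 − 9.78) / (116.0 − 50.58) = 358.3/65.42 = 5.477

5.5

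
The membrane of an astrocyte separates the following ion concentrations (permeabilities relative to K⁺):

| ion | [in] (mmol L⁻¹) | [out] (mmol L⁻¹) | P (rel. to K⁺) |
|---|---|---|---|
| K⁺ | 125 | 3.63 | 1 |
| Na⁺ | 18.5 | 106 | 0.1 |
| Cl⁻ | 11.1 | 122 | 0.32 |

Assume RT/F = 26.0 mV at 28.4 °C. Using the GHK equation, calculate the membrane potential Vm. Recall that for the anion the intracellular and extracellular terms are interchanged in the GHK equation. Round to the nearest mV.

Vm = 26.0 · ln[(Σ P·[cation]ₒ + Σ P·[anion]ᵢ) / (Σ P·[cation]ᵢ + Σ P·[anion]ₒ)]
Numerator = 1×3.63 + 0.1×106 + 0.32×11.1 = 17.78
Denominator = 1×125 + 0.1×18.5 + 0.32×122 = 165.9
Vm = 26.0 · ln(0.10719) = 26.0 × (-2.2331) = -58.06 mV

-58 mV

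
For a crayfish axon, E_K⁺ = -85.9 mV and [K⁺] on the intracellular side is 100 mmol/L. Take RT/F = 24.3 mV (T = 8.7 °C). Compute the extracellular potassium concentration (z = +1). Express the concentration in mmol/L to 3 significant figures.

Nernst: E = (24.3/1) · ln([out]/[in]), so ln([out]/[in]) = -85.9 × 1 / 24.3 = -3.5350.
[out]/[in] = e^(-3.5350) = 0.02916.
[out] = 0.02916 × 100 = 2.916 mmol/L.

2.92 mmol/L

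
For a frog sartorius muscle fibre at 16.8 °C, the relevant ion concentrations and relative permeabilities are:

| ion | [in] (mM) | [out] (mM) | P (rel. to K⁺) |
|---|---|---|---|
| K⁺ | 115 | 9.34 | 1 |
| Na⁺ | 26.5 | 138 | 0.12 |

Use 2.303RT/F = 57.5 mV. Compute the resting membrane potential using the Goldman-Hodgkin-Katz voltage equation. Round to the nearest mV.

-38 mV

Vm = 57.5 · log₁₀[(Σ P·[cation]ₒ + Σ P·[anion]ᵢ) / (Σ P·[cation]ᵢ + Σ P·[anion]ₒ)]
Numerator = 1×9.34 + 0.12×138 = 25.9
Denominator = 1×115 + 0.12×26.5 = 118.2
Vm = 57.5 · log₁₀(0.21916) = 57.5 × (-0.6592) = -37.91 mV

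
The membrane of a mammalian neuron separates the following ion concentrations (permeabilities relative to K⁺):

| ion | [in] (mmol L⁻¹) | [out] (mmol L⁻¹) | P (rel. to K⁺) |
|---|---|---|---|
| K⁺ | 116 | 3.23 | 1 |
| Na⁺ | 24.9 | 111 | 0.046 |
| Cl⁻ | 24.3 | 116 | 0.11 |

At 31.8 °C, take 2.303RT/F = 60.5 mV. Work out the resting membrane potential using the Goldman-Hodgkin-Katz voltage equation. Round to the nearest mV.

-65 mV

Vm = 60.5 · log₁₀[(Σ P·[cation]ₒ + Σ P·[anion]ᵢ) / (Σ P·[cation]ᵢ + Σ P·[anion]ₒ)]
Numerator = 1×3.23 + 0.046×111 + 0.11×24.3 = 11.01
Denominator = 1×116 + 0.046×24.9 + 0.11×116 = 129.9
Vm = 60.5 · log₁₀(0.084746) = 60.5 × (-1.0719) = -64.85 mV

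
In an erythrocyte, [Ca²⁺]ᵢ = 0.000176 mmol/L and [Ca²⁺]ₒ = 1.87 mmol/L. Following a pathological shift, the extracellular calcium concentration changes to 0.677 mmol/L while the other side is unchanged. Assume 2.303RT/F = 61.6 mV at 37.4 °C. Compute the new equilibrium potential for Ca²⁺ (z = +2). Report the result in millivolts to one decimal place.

After the shift: [Ca²⁺]_out = 0.677, [Ca²⁺]_in = 0.000176 mmol/L.
E_new = (61.6/2)·log₁₀(0.677/0.000176) = 30.80 · (3.5851) = 110.42 mV

110.4 mV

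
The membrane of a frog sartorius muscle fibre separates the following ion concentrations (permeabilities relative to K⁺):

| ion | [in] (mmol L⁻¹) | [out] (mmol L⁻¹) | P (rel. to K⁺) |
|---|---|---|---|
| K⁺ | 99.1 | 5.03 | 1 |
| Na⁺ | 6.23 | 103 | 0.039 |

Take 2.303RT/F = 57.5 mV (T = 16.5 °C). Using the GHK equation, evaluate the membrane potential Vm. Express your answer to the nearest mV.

-60 mV

Vm = 57.5 · log₁₀[(Σ P·[cation]ₒ + Σ P·[anion]ᵢ) / (Σ P·[cation]ᵢ + Σ P·[anion]ₒ)]
Numerator = 1×5.03 + 0.039×103 = 9.047
Denominator = 1×99.1 + 0.039×6.23 = 99.34
Vm = 57.5 · log₁₀(0.091068) = 57.5 × (-1.0406) = -59.84 mV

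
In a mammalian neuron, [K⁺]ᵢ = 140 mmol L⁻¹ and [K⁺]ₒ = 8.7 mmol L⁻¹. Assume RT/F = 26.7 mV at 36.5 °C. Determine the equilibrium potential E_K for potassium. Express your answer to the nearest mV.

E = (26.7/z) · ln([K⁺]_out/[K⁺]_in) with z = +1.
= (26.7/1) · ln(8.7/140) = 26.70 · ln(0.06214)
= 26.70 · (-2.7783) = -74.18 mV

-74 mV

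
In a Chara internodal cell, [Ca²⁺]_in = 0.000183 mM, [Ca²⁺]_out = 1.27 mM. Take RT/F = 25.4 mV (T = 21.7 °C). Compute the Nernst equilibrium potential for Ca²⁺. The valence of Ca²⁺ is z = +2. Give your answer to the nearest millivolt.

E = (25.4/z) · ln([Ca²⁺]_out/[Ca²⁺]_in) with z = +2.
= (25.4/2) · ln(1.27/0.000183) = 12.70 · ln(6940)
= 12.70 · (8.8450) = 112.33 mV

112 mV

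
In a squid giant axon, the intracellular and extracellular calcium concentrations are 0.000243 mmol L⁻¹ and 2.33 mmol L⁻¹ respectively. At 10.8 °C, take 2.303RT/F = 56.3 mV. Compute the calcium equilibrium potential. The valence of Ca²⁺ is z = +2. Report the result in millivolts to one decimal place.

E = (56.3/z) · log₁₀([Ca²⁺]_out/[Ca²⁺]_in) with z = +2.
= (56.3/2) · log₁₀(2.33/0.000243) = 28.15 · log₁₀(9588)
= 28.15 · (3.9817) = 112.09 mV

112.1 mV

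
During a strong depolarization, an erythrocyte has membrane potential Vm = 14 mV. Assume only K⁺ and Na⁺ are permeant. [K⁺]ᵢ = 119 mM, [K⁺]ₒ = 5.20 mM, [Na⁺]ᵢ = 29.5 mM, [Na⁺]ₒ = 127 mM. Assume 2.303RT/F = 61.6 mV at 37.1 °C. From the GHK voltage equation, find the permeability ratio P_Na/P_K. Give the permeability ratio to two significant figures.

2.5

Let α = P_Na/P_K. GHK: Vm = 61.6·log₁₀[(Kₒ + α·Naₒ)/(Kᵢ + α·Naᵢ)].
10^(Vm/61.6) = 10^(14.0/61.6) = 1.6876
So 1.6876·(Kᵢ + α·Naᵢ) = Kₒ + α·Naₒ → α = (1.6876·119.0 − 5.2) / (127.0 − 1.6876·29.5)
α = (200.8 − 5.2) / (127.0 − 49.78) = 195.6/77.22 = 2.534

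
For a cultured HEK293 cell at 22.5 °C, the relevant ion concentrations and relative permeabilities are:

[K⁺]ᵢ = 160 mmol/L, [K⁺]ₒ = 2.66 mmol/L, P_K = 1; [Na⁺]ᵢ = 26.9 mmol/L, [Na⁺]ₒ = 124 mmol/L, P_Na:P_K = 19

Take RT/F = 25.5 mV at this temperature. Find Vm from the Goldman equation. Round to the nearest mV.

32 mV

Vm = 25.5 · ln[(Σ P·[cation]ₒ + Σ P·[anion]ᵢ) / (Σ P·[cation]ᵢ + Σ P·[anion]ₒ)]
Numerator = 1×2.66 + 19×124 = 2359
Denominator = 1×160 + 19×26.9 = 671.1
Vm = 25.5 · ln(3.5146) = 25.5 × (1.2569) = 32.05 mV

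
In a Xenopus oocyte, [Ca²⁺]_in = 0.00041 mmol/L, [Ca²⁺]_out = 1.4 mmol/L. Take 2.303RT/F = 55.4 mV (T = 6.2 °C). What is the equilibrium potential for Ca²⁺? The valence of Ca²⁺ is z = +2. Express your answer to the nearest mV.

98 mV

E = (55.4/z) · log₁₀([Ca²⁺]_out/[Ca²⁺]_in) with z = +2.
= (55.4/2) · log₁₀(1.4/0.00041) = 27.70 · log₁₀(3415)
= 27.70 · (3.5333) = 97.87 mV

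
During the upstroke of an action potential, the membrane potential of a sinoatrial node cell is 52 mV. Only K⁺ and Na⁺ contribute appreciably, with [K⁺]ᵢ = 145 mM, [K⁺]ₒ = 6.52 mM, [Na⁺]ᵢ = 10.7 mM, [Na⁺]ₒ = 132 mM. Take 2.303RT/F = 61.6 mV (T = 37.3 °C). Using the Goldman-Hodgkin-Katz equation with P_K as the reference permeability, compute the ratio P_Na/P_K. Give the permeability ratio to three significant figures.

17.6

Let α = P_Na/P_K. GHK: Vm = 61.6·log₁₀[(Kₒ + α·Naₒ)/(Kᵢ + α·Naᵢ)].
10^(Vm/61.6) = 10^(52.0/61.6) = 6.9848
So 6.9848·(Kᵢ + α·Naᵢ) = Kₒ + α·Naₒ → α = (6.9848·145.0 − 6.52) / (132.0 − 6.9848·10.7)
α = (1013 − 6.52) / (132.0 − 74.74) = 1006/57.26 = 17.57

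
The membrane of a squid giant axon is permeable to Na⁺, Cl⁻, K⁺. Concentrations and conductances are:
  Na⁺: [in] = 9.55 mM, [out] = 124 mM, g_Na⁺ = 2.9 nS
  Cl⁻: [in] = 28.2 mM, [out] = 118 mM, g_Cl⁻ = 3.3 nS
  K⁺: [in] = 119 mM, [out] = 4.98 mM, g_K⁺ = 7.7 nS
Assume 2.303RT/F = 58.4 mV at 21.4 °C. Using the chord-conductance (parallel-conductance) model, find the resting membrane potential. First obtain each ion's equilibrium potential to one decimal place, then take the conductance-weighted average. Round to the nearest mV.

E_Na⁺ = (58.4/1)·log₁₀(124/9.55) = 65.0 mV
E_Cl⁻ = (58.4/-1)·log₁₀(118/28.2) = -36.3 mV
E_K⁺ = (58.4/1)·log₁₀(4.98/119) = -80.5 mV
Vm = (Σ gᵢEᵢ)/(Σ gᵢ) = (2.9·65.0 + 3.3·-36.3 + 7.7·-80.5) / (2.9 + 3.3 + 7.7)
= -551.14 / 13.9 = -39.65 mV

-40 mV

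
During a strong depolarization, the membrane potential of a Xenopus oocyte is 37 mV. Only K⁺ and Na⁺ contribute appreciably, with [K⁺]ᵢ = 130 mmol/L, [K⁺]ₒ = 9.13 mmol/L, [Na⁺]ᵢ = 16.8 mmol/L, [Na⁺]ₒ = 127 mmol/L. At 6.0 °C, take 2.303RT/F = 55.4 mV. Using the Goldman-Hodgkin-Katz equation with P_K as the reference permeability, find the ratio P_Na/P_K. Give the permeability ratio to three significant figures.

12.2

Let α = P_Na/P_K. GHK: Vm = 55.4·log₁₀[(Kₒ + α·Naₒ)/(Kᵢ + α·Naᵢ)].
10^(Vm/55.4) = 10^(37.0/55.4) = 4.6545
So 4.6545·(Kᵢ + α·Naᵢ) = Kₒ + α·Naₒ → α = (4.6545·130.0 − 9.13) / (127.0 − 4.6545·16.8)
α = (605.1 − 9.13) / (127.0 − 78.2) = 596/48.8 = 12.21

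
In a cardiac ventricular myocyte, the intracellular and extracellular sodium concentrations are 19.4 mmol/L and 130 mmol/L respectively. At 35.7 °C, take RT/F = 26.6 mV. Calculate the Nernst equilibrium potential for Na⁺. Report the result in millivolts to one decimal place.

E = (26.6/z) · ln([Na⁺]_out/[Na⁺]_in) with z = +1.
= (26.6/1) · ln(130/19.4) = 26.60 · ln(6.701)
= 26.60 · (1.9023) = 50.60 mV

50.6 mV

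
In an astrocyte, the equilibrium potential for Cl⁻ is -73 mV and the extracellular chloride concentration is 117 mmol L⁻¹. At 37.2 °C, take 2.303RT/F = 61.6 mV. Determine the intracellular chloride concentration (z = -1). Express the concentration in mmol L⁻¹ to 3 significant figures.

7.64 mmol L⁻¹

Nernst: E = (61.6/-1) · log₁₀([out]/[in]), so log₁₀([out]/[in]) = -73.0 × -1 / 61.6 = 1.1851.
[out]/[in] = 10^(1.1851) = 15.31.
[in] = 117 / 15.31 = 7.64 mmol L⁻¹.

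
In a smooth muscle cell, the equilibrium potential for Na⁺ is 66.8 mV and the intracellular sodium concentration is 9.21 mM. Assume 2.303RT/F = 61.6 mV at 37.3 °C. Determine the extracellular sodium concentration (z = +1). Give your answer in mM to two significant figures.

110 mM

Nernst: E = (61.6/1) · log₁₀([out]/[in]), so log₁₀([out]/[in]) = 66.8 × 1 / 61.6 = 1.0844.
[out]/[in] = 10^(1.0844) = 12.15.
[out] = 12.15 × 9.21 = 111.9 mM.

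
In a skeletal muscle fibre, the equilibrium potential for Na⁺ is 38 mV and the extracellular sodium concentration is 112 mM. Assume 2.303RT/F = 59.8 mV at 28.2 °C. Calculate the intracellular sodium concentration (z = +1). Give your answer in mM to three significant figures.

25.9 mM

Nernst: E = (59.8/1) · log₁₀([out]/[in]), so log₁₀([out]/[in]) = 38.0 × 1 / 59.8 = 0.6355.
[out]/[in] = 10^(0.6355) = 4.32.
[in] = 112 / 4.32 = 25.93 mM.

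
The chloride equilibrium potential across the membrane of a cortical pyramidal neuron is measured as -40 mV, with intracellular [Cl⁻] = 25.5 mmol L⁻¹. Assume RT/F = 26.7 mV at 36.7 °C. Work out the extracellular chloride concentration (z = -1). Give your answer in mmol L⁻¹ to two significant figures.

110 mmol L⁻¹

Nernst: E = (26.7/-1) · ln([out]/[in]), so ln([out]/[in]) = -40.0 × -1 / 26.7 = 1.4981.
[out]/[in] = e^(1.4981) = 4.473.
[out] = 4.473 × 25.5 = 114.1 mmol L⁻¹.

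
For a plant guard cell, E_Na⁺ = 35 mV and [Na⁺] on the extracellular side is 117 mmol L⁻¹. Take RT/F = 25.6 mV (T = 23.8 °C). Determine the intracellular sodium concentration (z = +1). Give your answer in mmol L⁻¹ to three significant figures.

29.8 mmol L⁻¹

Nernst: E = (25.6/1) · ln([out]/[in]), so ln([out]/[in]) = 35.0 × 1 / 25.6 = 1.3672.
[out]/[in] = e^(1.3672) = 3.924.
[in] = 117 / 3.924 = 29.81 mmol L⁻¹.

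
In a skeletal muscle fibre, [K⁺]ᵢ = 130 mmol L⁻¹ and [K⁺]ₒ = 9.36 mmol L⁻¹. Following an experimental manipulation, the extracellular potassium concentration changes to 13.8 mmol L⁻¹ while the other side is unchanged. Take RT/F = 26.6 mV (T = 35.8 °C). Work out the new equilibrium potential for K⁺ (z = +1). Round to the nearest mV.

After the shift: [K⁺]_out = 13.8, [K⁺]_in = 130 mmol L⁻¹.
E_new = (26.6/1)·ln(13.8/130) = 26.60 · (-2.2429) = -59.66 mV

-60 mV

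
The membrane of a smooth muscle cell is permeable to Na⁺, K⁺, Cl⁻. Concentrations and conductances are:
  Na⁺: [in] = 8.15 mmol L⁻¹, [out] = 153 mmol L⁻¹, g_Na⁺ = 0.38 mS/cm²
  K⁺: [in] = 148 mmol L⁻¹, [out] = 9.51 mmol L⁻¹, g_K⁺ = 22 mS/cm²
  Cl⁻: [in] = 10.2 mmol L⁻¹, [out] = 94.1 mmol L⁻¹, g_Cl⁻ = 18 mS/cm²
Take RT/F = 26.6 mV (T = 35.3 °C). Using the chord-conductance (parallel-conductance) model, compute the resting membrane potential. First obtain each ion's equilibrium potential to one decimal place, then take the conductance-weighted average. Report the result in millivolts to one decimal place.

-65.4 mV

E_Na⁺ = (26.6/1)·ln(153/8.15) = 78.0 mV
E_K⁺ = (26.6/1)·ln(9.51/148) = -73.0 mV
E_Cl⁻ = (26.6/-1)·ln(94.1/10.2) = -59.1 mV
Vm = (Σ gᵢEᵢ)/(Σ gᵢ) = (0.38·78.0 + 22·-73.0 + 18·-59.1) / (0.38 + 22 + 18)
= -2640.16 / 40.38 = -65.38 mV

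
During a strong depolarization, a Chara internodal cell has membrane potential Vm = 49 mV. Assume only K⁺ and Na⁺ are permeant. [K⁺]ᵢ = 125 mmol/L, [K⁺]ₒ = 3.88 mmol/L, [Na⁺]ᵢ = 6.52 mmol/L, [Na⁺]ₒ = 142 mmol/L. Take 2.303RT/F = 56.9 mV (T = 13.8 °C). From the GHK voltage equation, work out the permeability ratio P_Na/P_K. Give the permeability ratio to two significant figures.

9.6

Let α = P_Na/P_K. GHK: Vm = 56.9·log₁₀[(Kₒ + α·Naₒ)/(Kᵢ + α·Naᵢ)].
10^(Vm/56.9) = 10^(49.0/56.9) = 7.2637
So 7.2637·(Kᵢ + α·Naᵢ) = Kₒ + α·Naₒ → α = (7.2637·125.0 − 3.88) / (142.0 − 7.2637·6.52)
α = (908 − 3.88) / (142.0 − 47.36) = 904.1/94.64 = 9.553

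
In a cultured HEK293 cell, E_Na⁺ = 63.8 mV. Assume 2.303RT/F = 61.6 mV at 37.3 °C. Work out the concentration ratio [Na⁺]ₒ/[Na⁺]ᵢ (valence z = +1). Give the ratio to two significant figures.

log₁₀([out]/[in]) = E·z/(61.6) = 63.8 × 1 / 61.6 = 1.0357
[out]/[in] = 10^(1.0357) = 10.86

11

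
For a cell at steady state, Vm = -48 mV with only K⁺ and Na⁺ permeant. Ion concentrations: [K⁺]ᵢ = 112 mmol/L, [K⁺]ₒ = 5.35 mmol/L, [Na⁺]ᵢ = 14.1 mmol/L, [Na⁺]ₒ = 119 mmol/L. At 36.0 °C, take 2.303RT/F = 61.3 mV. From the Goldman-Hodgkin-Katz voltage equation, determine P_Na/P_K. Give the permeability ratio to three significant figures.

0.112

Let α = P_Na/P_K. GHK: Vm = 61.3·log₁₀[(Kₒ + α·Naₒ)/(Kᵢ + α·Naᵢ)].
10^(Vm/61.3) = 10^(-48.0/61.3) = 0.1648
So 0.1648·(Kᵢ + α·Naᵢ) = Kₒ + α·Naₒ → α = (0.1648·112.0 − 5.35) / (119.0 − 0.1648·14.1)
α = (18.46 − 5.35) / (119.0 − 2.324) = 13.11/116.7 = 0.1123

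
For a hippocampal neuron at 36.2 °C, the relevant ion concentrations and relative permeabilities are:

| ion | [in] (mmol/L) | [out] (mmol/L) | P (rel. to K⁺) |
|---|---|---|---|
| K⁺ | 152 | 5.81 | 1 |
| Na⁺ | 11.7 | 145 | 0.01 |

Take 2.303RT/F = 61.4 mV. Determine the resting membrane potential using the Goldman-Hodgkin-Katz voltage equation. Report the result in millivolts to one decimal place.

-81.1 mV

Vm = 61.4 · log₁₀[(Σ P·[cation]ₒ + Σ P·[anion]ᵢ) / (Σ P·[cation]ᵢ + Σ P·[anion]ₒ)]
Numerator = 1×5.81 + 0.01×145 = 7.26
Denominator = 1×152 + 0.01×11.7 = 152.1
Vm = 61.4 · log₁₀(0.047726) = 61.4 × (-1.3212) = -81.12 mV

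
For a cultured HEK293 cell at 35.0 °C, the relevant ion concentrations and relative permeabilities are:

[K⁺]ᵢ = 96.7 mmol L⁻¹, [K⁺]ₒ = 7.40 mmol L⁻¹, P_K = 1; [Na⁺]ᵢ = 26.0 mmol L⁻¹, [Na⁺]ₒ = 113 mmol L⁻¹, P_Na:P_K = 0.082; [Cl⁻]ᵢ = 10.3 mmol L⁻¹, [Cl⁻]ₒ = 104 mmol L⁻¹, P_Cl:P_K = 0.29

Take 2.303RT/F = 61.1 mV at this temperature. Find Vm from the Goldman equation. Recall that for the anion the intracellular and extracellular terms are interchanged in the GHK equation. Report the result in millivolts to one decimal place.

-49.9 mV

Vm = 61.1 · log₁₀[(Σ P·[cation]ₒ + Σ P·[anion]ᵢ) / (Σ P·[cation]ᵢ + Σ P·[anion]ₒ)]
Numerator = 1×7.40 + 0.082×113 + 0.29×10.3 = 19.65
Denominator = 1×96.7 + 0.082×26.0 + 0.29×104 = 129
Vm = 61.1 · log₁₀(0.15236) = 61.1 × (-0.8171) = -49.93 mV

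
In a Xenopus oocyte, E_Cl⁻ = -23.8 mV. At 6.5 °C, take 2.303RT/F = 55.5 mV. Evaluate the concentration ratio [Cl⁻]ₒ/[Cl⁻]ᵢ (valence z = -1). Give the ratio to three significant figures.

log₁₀([out]/[in]) = E·z/(55.5) = -23.8 × -1 / 55.5 = 0.4288
[out]/[in] = 10^(0.4288) = 2.684

2.68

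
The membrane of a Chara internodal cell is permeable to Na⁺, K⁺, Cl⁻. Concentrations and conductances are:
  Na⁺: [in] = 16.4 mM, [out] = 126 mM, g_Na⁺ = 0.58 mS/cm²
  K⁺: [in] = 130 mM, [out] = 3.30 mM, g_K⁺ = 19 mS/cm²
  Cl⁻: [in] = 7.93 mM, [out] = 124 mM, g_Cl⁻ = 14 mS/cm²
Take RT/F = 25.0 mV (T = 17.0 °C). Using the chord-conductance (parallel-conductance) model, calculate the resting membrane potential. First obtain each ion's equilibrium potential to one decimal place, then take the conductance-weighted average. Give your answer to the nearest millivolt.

E_Na⁺ = (25.0/1)·ln(126/16.4) = 51.0 mV
E_K⁺ = (25.0/1)·ln(3.30/130) = -91.8 mV
E_Cl⁻ = (25.0/-1)·ln(124/7.93) = -68.7 mV
Vm = (Σ gᵢEᵢ)/(Σ gᵢ) = (0.58·51.0 + 19·-91.8 + 14·-68.7) / (0.58 + 19 + 14)
= -2676.42 / 33.58 = -79.70 mV

-80 mV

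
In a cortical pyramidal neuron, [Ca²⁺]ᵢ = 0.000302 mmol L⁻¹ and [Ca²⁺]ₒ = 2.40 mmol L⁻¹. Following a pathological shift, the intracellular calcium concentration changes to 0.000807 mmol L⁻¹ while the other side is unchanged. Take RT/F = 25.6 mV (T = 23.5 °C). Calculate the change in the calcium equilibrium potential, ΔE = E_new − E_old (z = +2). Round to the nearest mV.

-13 mV

E_old = (25.6/2)·ln(2.40/0.000302) = 114.95 mV
E_new = (25.6/2)·ln(2.40/0.000807) = 102.37 mV
ΔE = 102.37 − (114.95) = -12.58 mV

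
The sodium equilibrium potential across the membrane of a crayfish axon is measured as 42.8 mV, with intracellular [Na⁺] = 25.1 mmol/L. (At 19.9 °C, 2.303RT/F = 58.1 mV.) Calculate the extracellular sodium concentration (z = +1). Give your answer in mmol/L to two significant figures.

Nernst: E = (58.1/1) · log₁₀([out]/[in]), so log₁₀([out]/[in]) = 42.8 × 1 / 58.1 = 0.7367.
[out]/[in] = 10^(0.7367) = 5.453.
[out] = 5.453 × 25.1 = 136.9 mmol/L.

140 mmol/L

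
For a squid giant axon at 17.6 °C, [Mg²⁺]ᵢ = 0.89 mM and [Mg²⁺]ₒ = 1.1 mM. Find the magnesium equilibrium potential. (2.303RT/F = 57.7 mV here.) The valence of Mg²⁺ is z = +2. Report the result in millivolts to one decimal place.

E = (57.7/z) · log₁₀([Mg²⁺]_out/[Mg²⁺]_in) with z = +2.
= (57.7/2) · log₁₀(1.1/0.89) = 28.85 · log₁₀(1.236)
= 28.85 · (0.0920) = 2.65 mV

2.7 mV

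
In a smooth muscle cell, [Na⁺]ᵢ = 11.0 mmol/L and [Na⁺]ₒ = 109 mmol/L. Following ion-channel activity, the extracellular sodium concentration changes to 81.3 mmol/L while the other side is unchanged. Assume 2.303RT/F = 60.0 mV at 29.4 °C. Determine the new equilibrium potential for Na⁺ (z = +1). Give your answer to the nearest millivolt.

After the shift: [Na⁺]_out = 81.3, [Na⁺]_in = 11.0 mmol/L.
E_new = (60.0/1)·log₁₀(81.3/11.0) = 60.00 · (0.8687) = 52.12 mV

52 mV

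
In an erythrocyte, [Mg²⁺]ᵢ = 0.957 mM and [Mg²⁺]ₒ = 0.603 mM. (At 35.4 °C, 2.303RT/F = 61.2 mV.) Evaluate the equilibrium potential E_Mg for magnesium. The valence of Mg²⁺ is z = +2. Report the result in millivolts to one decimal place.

-6.1 mV

E = (61.2/z) · log₁₀([Mg²⁺]_out/[Mg²⁺]_in) with z = +2.
= (61.2/2) · log₁₀(0.603/0.957) = 30.60 · log₁₀(0.6301)
= 30.60 · (-0.2006) = -6.14 mV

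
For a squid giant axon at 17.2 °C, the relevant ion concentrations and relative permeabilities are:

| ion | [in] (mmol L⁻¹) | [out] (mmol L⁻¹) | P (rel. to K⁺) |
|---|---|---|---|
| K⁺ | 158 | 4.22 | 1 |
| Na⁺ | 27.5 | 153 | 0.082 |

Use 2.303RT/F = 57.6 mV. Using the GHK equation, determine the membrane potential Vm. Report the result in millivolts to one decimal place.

Vm = 57.6 · log₁₀[(Σ P·[cation]ₒ + Σ P·[anion]ᵢ) / (Σ P·[cation]ᵢ + Σ P·[anion]ₒ)]
Numerator = 1×4.22 + 0.082×153 = 16.77
Denominator = 1×158 + 0.082×27.5 = 160.3
Vm = 57.6 · log₁₀(0.10462) = 57.6 × (-0.9804) = -56.47 mV

-56.5 mV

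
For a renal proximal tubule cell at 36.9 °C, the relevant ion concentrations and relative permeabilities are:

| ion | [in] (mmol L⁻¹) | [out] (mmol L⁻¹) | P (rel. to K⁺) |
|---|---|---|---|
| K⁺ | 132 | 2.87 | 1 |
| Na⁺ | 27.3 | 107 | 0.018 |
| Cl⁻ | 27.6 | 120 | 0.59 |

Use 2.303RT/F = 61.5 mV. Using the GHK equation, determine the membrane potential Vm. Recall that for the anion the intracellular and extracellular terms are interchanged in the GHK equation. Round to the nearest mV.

-61 mV

Vm = 61.5 · log₁₀[(Σ P·[cation]ₒ + Σ P·[anion]ᵢ) / (Σ P·[cation]ᵢ + Σ P·[anion]ₒ)]
Numerator = 1×2.87 + 0.018×107 + 0.59×27.6 = 21.08
Denominator = 1×132 + 0.018×27.3 + 0.59×120 = 203.3
Vm = 61.5 · log₁₀(0.10369) = 61.5 × (-0.9842) = -60.53 mV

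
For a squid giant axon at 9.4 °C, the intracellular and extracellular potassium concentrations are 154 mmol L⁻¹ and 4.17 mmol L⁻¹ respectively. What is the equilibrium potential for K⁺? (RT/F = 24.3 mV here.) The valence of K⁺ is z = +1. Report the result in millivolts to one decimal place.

-87.7 mV

E = (24.3/z) · ln([K⁺]_out/[K⁺]_in) with z = +1.
= (24.3/1) · ln(4.17/154) = 24.30 · ln(0.02708)
= 24.30 · (-3.6090) = -87.70 mV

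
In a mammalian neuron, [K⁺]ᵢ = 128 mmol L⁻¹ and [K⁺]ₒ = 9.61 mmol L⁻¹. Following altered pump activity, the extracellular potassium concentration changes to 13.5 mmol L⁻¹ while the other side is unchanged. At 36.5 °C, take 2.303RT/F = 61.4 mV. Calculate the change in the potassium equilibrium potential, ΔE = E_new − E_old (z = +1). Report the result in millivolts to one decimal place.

9.1 mV

E_old = (61.4/1)·log₁₀(9.61/128) = -69.04 mV
E_new = (61.4/1)·log₁₀(13.5/128) = -59.98 mV
ΔE = -59.98 − (-69.04) = 9.06 mV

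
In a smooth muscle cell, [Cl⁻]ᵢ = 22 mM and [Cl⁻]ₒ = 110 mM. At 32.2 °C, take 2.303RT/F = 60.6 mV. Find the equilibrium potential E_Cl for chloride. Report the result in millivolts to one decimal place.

E = (60.6/z) · log₁₀([Cl⁻]_out/[Cl⁻]_in) with z = -1.
For an anion, dividing by z = -1 reverses the sign.
= (60.6/-1) · log₁₀(110/22) = -60.60 · log₁₀(5)
= -60.60 · (0.6990) = -42.36 mV

-42.4 mV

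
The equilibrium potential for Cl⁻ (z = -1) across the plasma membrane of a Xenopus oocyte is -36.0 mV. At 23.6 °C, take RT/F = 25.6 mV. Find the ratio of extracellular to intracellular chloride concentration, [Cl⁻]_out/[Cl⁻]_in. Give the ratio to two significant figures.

4.1

ln([out]/[in]) = E·z/(25.6) = -36.0 × -1 / 25.6 = 1.4062
[out]/[in] = e^(1.4062) = 4.081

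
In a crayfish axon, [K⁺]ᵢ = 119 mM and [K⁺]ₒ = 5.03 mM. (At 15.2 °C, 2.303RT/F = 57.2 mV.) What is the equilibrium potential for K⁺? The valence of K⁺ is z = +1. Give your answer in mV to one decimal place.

E = (57.2/z) · log₁₀([K⁺]_out/[K⁺]_in) with z = +1.
= (57.2/1) · log₁₀(5.03/119) = 57.20 · log₁₀(0.04227)
= 57.20 · (-1.3740) = -78.59 mV

-78.6 mV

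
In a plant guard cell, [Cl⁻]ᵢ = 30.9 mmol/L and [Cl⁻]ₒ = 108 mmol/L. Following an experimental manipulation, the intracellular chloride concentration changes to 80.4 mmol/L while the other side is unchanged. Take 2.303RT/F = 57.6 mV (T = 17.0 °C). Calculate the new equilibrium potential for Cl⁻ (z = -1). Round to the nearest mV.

After the shift: [Cl⁻]_out = 108, [Cl⁻]_in = 80.4 mmol/L.
E_new = (57.6/-1)·log₁₀(108/80.4) = -57.60 · (0.1282) = -7.38 mV

-7 mV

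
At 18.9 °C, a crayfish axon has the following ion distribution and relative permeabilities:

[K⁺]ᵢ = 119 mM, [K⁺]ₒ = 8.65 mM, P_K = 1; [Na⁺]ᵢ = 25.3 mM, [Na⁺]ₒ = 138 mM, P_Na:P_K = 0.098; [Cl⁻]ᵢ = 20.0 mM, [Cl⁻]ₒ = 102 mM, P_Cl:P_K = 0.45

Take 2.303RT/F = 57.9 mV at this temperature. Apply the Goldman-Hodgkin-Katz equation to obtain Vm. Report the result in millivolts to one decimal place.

-42.3 mV

Vm = 57.9 · log₁₀[(Σ P·[cation]ₒ + Σ P·[anion]ᵢ) / (Σ P·[cation]ᵢ + Σ P·[anion]ₒ)]
Numerator = 1×8.65 + 0.098×138 + 0.45×20.0 = 31.17
Denominator = 1×119 + 0.098×25.3 + 0.45×102 = 167.4
Vm = 57.9 · log₁₀(0.18625) = 57.9 × (-0.7299) = -42.26 mV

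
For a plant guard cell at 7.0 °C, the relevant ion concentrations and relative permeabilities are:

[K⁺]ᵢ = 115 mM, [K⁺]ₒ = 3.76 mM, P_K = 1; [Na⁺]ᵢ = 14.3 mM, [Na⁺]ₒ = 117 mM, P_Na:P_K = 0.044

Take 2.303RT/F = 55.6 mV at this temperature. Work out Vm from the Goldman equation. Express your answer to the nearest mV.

-62 mV

Vm = 55.6 · log₁₀[(Σ P·[cation]ₒ + Σ P·[anion]ᵢ) / (Σ P·[cation]ᵢ + Σ P·[anion]ₒ)]
Numerator = 1×3.76 + 0.044×117 = 8.908
Denominator = 1×115 + 0.044×14.3 = 115.6
Vm = 55.6 · log₁₀(0.077039) = 55.6 × (-1.1133) = -61.90 mV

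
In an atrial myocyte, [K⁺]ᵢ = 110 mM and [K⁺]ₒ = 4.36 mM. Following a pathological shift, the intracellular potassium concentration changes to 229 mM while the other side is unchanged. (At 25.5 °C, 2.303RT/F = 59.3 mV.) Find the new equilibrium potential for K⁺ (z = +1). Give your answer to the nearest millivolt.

-102 mV

After the shift: [K⁺]_out = 4.36, [K⁺]_in = 229 mM.
E_new = (59.3/1)·log₁₀(4.36/229) = 59.30 · (-1.7203) = -102.02 mV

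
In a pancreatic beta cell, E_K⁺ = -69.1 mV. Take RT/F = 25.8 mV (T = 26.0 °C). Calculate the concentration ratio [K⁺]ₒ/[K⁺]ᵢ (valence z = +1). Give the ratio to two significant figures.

0.069

ln([out]/[in]) = E·z/(25.8) = -69.1 × 1 / 25.8 = -2.6783
[out]/[in] = e^(-2.6783) = 0.06868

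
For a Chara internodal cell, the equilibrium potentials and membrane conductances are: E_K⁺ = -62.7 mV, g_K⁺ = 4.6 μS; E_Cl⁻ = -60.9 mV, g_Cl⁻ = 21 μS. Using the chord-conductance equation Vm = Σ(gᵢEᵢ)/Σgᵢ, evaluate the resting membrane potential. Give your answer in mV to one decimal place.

-61.2 mV

Σ gᵢEᵢ = 4.6·(-62.7) + 21·(-60.9) = -1567.32
Σ gᵢ = 4.6 + 21 = 25.6
Vm = -1567.32 / 25.6 = -61.22 mV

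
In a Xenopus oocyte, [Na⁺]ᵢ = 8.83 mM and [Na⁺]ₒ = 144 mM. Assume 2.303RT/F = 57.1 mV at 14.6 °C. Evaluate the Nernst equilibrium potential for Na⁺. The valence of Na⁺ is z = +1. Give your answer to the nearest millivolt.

69 mV

E = (57.1/z) · log₁₀([Na⁺]_out/[Na⁺]_in) with z = +1.
= (57.1/1) · log₁₀(144/8.83) = 57.10 · log₁₀(16.31)
= 57.10 · (1.2124) = 69.23 mV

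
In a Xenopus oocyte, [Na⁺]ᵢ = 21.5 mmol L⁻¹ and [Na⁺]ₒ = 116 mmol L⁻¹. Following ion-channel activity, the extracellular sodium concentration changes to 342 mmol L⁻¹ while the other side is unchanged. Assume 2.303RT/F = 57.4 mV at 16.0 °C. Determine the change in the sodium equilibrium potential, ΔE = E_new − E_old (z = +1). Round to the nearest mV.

E_old = (57.4/1)·log₁₀(116/21.5) = 42.02 mV
E_new = (57.4/1)·log₁₀(342/21.5) = 68.97 mV
ΔE = 68.97 − (42.02) = 26.95 mV

27 mV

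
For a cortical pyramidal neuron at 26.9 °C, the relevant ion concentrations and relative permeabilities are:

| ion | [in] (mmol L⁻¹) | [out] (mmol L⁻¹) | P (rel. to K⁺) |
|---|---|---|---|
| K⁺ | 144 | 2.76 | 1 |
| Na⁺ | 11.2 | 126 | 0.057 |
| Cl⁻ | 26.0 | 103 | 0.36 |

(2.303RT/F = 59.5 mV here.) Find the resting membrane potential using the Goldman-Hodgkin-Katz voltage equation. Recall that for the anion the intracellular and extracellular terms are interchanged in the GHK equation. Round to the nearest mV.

Vm = 59.5 · log₁₀[(Σ P·[cation]ₒ + Σ P·[anion]ᵢ) / (Σ P·[cation]ᵢ + Σ P·[anion]ₒ)]
Numerator = 1×2.76 + 0.057×126 + 0.36×26.0 = 19.3
Denominator = 1×144 + 0.057×11.2 + 0.36×103 = 181.7
Vm = 59.5 · log₁₀(0.10622) = 59.5 × (-0.9738) = -57.94 mV

-58 mV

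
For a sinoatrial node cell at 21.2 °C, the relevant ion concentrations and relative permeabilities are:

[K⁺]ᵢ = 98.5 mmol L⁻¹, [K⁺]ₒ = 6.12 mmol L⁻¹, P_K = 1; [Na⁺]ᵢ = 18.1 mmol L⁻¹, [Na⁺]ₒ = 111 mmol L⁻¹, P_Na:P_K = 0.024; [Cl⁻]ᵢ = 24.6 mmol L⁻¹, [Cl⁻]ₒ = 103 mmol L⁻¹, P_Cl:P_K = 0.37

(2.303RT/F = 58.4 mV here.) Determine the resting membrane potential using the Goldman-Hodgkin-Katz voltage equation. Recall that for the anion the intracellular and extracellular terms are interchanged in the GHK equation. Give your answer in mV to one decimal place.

Vm = 58.4 · log₁₀[(Σ P·[cation]ₒ + Σ P·[anion]ᵢ) / (Σ P·[cation]ᵢ + Σ P·[anion]ₒ)]
Numerator = 1×6.12 + 0.024×111 + 0.37×24.6 = 17.89
Denominator = 1×98.5 + 0.024×18.1 + 0.37×103 = 137
Vm = 58.4 · log₁₀(0.13051) = 58.4 × (-0.8843) = -51.65 mV

-51.6 mV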